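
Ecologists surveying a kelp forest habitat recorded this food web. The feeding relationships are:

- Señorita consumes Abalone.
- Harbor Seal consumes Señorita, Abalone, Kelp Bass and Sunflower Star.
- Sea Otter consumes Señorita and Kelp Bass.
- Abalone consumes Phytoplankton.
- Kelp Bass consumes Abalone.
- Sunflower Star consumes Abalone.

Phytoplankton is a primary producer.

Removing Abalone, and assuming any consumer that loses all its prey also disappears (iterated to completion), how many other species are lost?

5

Remove Abalone.
Round 1: Kelp Bass (all prey gone), Sunflower Star (all prey gone), Señorita (all prey gone) → extinct.
Round 2: Harbor Seal (all prey gone), Sea Otter (all prey gone) → extinct.
No further losses. Total secondary extinctions: 5.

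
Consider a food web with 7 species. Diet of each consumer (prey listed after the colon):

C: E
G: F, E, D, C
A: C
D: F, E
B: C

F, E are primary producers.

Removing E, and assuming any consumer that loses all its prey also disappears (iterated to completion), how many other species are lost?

Remove E.
Round 1: C (all prey gone) → extinct.
Round 2: B (all prey gone), A (all prey gone) → extinct.
No further losses. Total secondary extinctions: 3.

3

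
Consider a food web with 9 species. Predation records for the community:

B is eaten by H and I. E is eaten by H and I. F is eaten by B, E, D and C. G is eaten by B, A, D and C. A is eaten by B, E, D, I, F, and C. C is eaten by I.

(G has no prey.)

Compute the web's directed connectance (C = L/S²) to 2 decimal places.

The web has S = 9 species and L = 19 feeding links.
C = L / S² = 19 / 81 = 0.2346 ≈ 0.23.

C = 0.23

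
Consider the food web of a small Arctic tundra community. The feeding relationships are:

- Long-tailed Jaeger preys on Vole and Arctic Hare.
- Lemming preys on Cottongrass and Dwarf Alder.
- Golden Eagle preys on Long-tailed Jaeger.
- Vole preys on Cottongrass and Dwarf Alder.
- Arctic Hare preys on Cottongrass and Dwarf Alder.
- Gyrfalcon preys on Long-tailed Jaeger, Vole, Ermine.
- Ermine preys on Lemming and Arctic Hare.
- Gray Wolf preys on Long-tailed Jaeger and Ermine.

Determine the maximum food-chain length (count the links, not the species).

3 links

One longest chain: Dwarf Alder → Lemming → Ermine → Gyrfalcon.
It has 4 species and 3 links.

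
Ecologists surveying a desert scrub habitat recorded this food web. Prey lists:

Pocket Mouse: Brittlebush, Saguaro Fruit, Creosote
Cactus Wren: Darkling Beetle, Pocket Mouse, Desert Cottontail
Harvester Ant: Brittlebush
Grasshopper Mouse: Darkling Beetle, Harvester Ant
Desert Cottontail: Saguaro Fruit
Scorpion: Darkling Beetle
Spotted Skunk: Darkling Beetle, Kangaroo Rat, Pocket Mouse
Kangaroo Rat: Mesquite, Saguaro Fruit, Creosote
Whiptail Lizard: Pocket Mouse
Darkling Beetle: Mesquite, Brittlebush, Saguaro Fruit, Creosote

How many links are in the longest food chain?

2 links

One longest chain: Mesquite → Darkling Beetle → Grasshopper Mouse.
It has 3 species and 2 links.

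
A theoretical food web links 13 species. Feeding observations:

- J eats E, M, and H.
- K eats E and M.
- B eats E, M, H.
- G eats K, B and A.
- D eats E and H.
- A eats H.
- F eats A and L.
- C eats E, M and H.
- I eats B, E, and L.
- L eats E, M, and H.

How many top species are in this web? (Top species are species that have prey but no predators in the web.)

6

Top species (has prey, but nothing eats it): J, C, D, F, G, I.
Count: 6.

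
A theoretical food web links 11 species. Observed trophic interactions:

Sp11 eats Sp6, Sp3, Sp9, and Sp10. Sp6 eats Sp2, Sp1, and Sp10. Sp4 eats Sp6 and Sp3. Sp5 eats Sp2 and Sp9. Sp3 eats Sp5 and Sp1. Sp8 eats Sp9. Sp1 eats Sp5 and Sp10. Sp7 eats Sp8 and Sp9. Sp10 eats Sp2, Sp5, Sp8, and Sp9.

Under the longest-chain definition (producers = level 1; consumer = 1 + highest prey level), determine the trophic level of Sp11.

Sp9 is a producer → level 1.
Sp8 eats Sp9 → level 2.
Sp10 eats Sp8 (level 2); other prey at levels: Sp2 1, Sp9 1, Sp5 2 → level 3.
Sp1 eats Sp10 (level 3); other prey at levels: Sp5 2 → level 4.
Sp3 eats Sp1 (level 4); other prey at levels: Sp5 2 → level 5.
Sp11 eats Sp3 (level 5); other prey at levels: Sp9 1, Sp10 3, Sp6 5 → level 6.

Trophic level 6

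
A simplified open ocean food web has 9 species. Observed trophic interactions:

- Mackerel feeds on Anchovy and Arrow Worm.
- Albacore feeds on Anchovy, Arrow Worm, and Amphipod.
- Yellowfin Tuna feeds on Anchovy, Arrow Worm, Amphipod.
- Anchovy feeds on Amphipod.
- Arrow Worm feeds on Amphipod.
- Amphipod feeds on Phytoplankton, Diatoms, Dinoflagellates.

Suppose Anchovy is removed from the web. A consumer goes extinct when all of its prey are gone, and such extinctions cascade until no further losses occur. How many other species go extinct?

Remove Anchovy.
Every predator of it retains at least one other prey: Albacore still has Amphipod, Arrow Worm; Mackerel still has Arrow Worm; Yellowfin Tuna still has Amphipod, Arrow Worm.
No consumer loses all prey, so no secondary extinctions occur.

0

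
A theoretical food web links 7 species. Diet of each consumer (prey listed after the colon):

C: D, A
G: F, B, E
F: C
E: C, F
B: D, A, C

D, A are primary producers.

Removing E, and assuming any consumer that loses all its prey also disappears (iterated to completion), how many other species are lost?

Remove E.
Every predator of it retains at least one other prey: G still has F, B.
No consumer loses all prey, so no secondary extinctions occur.

0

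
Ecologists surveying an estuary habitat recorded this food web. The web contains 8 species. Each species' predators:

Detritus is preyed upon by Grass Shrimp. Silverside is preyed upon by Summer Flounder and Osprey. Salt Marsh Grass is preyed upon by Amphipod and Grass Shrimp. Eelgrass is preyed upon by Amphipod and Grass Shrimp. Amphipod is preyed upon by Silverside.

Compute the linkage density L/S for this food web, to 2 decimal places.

L/S = 1.00

There are L = 8 links among S = 8 species.
L/S = 8/8 = 1.0000 ≈ 1.00.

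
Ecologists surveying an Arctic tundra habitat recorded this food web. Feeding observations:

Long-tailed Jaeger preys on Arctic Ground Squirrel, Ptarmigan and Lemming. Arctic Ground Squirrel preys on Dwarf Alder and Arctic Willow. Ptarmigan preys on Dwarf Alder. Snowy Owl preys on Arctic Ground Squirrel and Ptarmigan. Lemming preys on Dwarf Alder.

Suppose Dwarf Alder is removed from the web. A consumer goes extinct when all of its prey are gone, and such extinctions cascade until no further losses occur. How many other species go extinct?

Remove Dwarf Alder.
Round 1: Lemming (all prey gone), Ptarmigan (all prey gone) → extinct.
No further losses. Total secondary extinctions: 2.

2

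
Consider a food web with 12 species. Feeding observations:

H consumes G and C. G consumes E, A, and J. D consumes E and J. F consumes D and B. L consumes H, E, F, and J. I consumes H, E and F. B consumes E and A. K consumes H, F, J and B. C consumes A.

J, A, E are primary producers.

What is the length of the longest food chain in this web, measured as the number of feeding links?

One longest chain: J → D → F → I.
It has 4 species and 3 links.

3 links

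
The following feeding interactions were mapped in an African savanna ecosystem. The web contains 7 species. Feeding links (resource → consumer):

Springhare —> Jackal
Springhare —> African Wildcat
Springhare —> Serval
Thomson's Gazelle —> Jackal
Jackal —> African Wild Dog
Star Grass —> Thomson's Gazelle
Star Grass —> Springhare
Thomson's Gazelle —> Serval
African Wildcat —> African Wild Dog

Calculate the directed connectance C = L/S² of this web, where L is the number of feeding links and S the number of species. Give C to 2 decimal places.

The web has S = 7 species and L = 9 feeding links.
C = L / S² = 9 / 49 = 0.1837 ≈ 0.18.

C = 0.18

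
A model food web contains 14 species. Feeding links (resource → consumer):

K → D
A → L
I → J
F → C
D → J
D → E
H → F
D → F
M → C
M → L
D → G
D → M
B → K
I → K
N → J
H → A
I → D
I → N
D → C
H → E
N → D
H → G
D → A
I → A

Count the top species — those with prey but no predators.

Top species (has prey, but nothing eats it): E, G, J, L, C.
Count: 5.

5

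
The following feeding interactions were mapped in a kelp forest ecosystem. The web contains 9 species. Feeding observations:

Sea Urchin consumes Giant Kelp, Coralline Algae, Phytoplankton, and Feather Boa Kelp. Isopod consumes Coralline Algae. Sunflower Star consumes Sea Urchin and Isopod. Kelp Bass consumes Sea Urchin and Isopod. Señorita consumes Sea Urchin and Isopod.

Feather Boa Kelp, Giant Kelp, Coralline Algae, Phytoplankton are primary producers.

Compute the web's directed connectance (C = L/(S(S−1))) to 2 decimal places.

The web has S = 9 species and L = 11 feeding links.
C = L / (S(S−1)) = 11 / 72 = 0.1528 ≈ 0.15.

C = 0.15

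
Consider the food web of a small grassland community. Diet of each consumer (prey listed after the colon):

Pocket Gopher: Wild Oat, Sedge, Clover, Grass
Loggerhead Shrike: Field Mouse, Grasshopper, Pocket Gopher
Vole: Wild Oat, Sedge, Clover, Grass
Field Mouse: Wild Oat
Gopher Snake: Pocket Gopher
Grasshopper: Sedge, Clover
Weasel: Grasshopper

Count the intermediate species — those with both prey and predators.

Intermediate species (has both prey and predators): Field Mouse, Grasshopper, Pocket Gopher.
Count: 3.

3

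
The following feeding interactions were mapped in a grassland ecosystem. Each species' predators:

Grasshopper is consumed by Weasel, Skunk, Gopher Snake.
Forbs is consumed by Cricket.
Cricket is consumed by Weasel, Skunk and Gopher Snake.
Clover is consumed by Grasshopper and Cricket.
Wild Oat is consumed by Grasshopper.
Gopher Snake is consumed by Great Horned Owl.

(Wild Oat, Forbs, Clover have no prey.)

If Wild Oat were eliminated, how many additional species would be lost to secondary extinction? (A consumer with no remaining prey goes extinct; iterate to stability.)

Remove Wild Oat.
Every predator of it retains at least one other prey: Grasshopper still has Clover.
No consumer loses all prey, so no secondary extinctions occur.

0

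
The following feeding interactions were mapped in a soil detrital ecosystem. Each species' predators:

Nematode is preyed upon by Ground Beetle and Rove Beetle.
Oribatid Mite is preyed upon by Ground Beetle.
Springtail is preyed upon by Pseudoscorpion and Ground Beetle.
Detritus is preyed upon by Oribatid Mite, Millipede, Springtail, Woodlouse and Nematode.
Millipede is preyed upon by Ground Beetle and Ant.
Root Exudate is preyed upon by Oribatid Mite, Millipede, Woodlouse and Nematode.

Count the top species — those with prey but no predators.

5

Top species (has prey, but nothing eats it): Woodlouse, Rove Beetle, Pseudoscorpion, Ant, Ground Beetle.
Count: 5.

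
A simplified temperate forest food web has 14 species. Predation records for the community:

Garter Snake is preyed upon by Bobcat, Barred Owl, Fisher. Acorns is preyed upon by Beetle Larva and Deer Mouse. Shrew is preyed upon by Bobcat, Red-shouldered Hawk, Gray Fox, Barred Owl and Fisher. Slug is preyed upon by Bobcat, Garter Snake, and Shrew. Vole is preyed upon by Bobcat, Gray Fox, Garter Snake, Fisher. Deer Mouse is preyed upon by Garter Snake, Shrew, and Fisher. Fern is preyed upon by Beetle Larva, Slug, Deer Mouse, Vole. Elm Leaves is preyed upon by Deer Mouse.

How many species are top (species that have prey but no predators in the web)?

Top species (has prey, but nothing eats it): Beetle Larva, Bobcat, Barred Owl, Fisher, Gray Fox, Red-shouldered Hawk.
Count: 6.

6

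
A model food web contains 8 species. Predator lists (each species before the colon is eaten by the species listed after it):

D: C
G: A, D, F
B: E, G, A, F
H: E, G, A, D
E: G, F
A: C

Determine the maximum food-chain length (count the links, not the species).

One longest chain: H → E → G → A → C.
It has 5 species and 4 links.

4 links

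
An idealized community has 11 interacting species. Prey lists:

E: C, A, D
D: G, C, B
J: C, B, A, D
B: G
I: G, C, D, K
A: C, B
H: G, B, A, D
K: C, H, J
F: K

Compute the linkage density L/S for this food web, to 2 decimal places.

L/S = 2.27

There are L = 25 links among S = 11 species.
L/S = 25/11 = 2.2727 ≈ 2.27.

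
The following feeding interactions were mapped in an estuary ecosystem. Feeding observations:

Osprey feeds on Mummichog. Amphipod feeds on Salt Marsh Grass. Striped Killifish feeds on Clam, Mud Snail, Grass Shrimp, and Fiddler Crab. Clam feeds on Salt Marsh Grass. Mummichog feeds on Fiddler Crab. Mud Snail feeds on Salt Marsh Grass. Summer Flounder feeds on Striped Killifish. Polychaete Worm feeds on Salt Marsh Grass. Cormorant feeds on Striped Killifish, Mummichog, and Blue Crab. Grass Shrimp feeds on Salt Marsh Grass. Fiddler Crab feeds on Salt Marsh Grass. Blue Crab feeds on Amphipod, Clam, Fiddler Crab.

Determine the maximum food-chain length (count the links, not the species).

3 links

One longest chain: Salt Marsh Grass → Clam → Blue Crab → Cormorant.
It has 4 species and 3 links.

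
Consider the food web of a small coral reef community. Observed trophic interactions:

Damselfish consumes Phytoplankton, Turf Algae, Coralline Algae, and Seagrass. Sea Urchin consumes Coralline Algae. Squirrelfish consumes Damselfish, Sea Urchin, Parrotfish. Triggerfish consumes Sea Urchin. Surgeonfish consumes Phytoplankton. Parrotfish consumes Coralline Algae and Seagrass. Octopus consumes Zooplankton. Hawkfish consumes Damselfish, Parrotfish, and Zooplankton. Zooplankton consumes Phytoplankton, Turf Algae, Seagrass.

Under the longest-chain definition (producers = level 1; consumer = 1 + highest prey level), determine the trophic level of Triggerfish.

Trophic level 3

Coralline Algae is a producer → level 1.
Sea Urchin eats Coralline Algae → level 2.
Triggerfish eats Sea Urchin → level 3.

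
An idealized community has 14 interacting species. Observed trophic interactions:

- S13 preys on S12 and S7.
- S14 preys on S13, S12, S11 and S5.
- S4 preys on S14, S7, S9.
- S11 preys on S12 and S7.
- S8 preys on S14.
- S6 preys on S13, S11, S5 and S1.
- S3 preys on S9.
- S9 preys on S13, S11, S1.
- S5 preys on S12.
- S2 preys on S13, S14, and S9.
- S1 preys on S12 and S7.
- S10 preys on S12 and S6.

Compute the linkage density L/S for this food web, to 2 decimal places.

L/S = 2.00

There are L = 28 links among S = 14 species.
L/S = 28/14 = 2.0000 ≈ 2.00.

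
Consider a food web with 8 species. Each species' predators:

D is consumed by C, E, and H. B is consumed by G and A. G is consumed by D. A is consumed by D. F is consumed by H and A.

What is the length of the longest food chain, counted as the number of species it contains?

One longest chain: F → A → D → H.
It has 4 species and 3 links.

4 species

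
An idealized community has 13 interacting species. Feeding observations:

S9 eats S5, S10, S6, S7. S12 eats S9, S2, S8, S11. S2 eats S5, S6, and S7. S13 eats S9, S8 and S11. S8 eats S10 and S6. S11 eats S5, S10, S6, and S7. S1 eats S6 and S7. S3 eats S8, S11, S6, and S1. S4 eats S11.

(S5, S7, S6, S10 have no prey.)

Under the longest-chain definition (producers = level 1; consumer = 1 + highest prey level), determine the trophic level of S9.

S5 is a producer → level 1.
S9 eats S5 (level 1); other prey at levels: S7 1, S6 1, S10 1 → level 2.

Trophic level 2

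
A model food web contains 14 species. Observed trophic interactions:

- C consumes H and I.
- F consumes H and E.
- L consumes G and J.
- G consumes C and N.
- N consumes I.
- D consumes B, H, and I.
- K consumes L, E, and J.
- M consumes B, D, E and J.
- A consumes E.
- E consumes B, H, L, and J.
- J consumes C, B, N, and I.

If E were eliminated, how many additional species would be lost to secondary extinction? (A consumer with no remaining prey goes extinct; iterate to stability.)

Remove E.
Round 1: A (all prey gone) → extinct.
No further losses. Total secondary extinctions: 1.

1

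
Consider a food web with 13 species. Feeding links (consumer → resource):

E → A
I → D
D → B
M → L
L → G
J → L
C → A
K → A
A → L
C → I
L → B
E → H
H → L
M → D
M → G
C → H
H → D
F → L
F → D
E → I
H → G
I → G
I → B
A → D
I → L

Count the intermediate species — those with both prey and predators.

5

Intermediate species (has both prey and predators): L, D, H, A, I.
Count: 5.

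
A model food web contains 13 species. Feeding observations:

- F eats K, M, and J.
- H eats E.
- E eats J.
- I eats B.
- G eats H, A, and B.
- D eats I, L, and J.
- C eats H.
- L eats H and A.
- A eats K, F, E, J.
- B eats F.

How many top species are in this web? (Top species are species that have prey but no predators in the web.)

Top species (has prey, but nothing eats it): C, G, D.
Count: 3.

3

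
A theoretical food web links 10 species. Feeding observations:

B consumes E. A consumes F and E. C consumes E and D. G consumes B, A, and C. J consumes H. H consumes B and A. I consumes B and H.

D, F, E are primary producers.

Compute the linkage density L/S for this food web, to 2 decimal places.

L/S = 1.30

There are L = 13 links among S = 10 species.
L/S = 13/10 = 1.3000 ≈ 1.30.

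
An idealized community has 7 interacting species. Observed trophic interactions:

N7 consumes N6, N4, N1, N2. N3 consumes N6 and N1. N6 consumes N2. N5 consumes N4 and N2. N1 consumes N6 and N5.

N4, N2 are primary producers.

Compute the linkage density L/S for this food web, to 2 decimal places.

There are L = 11 links among S = 7 species.
L/S = 11/7 = 1.5714 ≈ 1.57.

L/S = 1.57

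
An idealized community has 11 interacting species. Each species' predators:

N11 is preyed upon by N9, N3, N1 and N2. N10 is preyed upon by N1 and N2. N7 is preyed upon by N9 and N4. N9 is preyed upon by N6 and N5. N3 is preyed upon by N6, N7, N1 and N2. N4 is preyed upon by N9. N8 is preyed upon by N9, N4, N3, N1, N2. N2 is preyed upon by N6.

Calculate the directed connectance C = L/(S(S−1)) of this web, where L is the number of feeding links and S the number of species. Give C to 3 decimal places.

C = 0.191

The web has S = 11 species and L = 21 feeding links.
C = L / (S(S−1)) = 21 / 110 = 0.1909 ≈ 0.191.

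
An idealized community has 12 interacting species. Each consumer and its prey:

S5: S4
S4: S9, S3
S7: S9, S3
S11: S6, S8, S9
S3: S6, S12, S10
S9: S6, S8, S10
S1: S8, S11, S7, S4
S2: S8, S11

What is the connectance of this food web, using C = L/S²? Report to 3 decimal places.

C = 0.139

The web has S = 12 species and L = 20 feeding links.
C = L / S² = 20 / 144 = 0.1389 ≈ 0.139.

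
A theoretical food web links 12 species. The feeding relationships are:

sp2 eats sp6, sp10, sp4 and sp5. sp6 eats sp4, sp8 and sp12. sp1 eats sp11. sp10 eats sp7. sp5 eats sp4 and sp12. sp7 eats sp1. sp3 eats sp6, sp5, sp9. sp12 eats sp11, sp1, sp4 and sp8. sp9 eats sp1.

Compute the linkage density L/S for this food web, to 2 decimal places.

There are L = 20 links among S = 12 species.
L/S = 20/12 = 1.6667 ≈ 1.67.

L/S = 1.67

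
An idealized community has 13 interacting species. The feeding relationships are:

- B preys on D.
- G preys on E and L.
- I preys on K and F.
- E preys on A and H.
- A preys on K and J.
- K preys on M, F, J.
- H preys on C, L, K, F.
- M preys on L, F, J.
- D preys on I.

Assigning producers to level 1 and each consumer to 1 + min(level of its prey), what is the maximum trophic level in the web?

4

Producers (level 1): L, C, J, F.
Following each consumer down to its lowest-level prey: F → I → D → B (levels 1 through 4).
All prey of B (D 3) are at level 3 or above, so B is at level 1 + 3 = 4.
Every consumer has at least one prey at level 3 or below, so none exceeds level 4.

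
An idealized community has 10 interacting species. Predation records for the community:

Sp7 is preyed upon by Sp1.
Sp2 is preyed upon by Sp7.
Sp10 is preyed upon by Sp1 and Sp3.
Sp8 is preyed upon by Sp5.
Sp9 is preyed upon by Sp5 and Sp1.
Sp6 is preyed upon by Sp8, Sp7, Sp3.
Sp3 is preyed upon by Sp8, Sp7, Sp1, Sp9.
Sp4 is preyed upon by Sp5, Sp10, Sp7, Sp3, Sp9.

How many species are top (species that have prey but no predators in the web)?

2

Top species (has prey, but nothing eats it): Sp1, Sp5.
Count: 2.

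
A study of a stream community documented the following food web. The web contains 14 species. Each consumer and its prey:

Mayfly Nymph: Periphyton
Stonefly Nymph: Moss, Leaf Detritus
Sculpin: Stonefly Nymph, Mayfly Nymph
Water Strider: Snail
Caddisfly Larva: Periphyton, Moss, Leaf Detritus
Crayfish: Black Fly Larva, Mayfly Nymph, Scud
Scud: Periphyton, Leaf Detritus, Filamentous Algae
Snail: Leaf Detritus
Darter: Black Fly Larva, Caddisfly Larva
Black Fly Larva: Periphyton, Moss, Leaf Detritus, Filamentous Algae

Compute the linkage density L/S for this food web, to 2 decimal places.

L/S = 1.57

There are L = 22 links among S = 14 species.
L/S = 22/14 = 1.5714 ≈ 1.57.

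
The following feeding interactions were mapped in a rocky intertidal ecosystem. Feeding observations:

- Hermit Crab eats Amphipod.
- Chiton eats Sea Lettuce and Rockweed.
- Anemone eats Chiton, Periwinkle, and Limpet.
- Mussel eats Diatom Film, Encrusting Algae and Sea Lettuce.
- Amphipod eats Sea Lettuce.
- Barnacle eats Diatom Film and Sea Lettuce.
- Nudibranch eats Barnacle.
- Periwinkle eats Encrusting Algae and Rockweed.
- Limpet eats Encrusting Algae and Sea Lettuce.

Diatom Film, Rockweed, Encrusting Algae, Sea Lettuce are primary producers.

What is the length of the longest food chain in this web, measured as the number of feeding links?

2 links

One longest chain: Sea Lettuce → Amphipod → Hermit Crab.
It has 3 species and 2 links.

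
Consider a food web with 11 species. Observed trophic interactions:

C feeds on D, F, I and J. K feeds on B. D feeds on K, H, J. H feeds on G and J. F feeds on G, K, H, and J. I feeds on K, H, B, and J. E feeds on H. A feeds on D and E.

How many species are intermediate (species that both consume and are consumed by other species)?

Intermediate species (has both prey and predators): K, H, D, E, F, I.
Count: 6.

6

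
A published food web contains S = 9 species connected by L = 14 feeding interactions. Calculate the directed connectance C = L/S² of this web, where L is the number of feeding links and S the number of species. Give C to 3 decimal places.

The web has S = 9 species and L = 14 feeding links.
C = L / S² = 14 / 81 = 0.1728 ≈ 0.173.

C = 0.173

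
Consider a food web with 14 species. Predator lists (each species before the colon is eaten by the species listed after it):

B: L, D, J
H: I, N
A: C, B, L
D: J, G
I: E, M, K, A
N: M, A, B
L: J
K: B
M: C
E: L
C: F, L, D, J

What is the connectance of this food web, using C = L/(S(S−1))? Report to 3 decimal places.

The web has S = 14 species and L = 25 feeding links.
C = L / (S(S−1)) = 25 / 182 = 0.1374 ≈ 0.137.

C = 0.137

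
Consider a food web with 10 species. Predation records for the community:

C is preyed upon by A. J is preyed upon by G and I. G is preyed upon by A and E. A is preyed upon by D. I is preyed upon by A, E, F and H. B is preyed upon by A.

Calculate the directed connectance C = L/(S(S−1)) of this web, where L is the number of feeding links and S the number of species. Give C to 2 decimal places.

C = 0.12

The web has S = 10 species and L = 11 feeding links.
C = L / (S(S−1)) = 11 / 90 = 0.1222 ≈ 0.12.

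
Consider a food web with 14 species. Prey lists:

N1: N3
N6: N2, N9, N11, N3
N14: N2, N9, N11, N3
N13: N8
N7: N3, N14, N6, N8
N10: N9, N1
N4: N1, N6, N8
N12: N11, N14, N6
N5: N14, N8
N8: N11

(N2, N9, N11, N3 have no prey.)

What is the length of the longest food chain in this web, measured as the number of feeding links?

One longest chain: N2 → N14 → N12.
It has 3 species and 2 links.

2 links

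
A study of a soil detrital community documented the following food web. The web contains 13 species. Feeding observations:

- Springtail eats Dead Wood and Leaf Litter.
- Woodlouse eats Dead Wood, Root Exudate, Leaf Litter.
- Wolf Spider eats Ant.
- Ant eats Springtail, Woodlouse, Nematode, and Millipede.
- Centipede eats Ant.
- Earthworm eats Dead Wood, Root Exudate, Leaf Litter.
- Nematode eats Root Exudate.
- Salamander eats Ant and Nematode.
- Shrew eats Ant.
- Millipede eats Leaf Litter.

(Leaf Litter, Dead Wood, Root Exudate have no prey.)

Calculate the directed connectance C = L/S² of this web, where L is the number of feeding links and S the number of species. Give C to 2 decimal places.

The web has S = 13 species and L = 19 feeding links.
C = L / S² = 19 / 169 = 0.1124 ≈ 0.11.

C = 0.11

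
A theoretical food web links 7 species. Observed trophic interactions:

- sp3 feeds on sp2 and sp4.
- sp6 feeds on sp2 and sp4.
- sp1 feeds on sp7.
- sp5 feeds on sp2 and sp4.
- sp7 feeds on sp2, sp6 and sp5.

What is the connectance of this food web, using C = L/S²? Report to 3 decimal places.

The web has S = 7 species and L = 10 feeding links.
C = L / S² = 10 / 49 = 0.2041 ≈ 0.204.

C = 0.204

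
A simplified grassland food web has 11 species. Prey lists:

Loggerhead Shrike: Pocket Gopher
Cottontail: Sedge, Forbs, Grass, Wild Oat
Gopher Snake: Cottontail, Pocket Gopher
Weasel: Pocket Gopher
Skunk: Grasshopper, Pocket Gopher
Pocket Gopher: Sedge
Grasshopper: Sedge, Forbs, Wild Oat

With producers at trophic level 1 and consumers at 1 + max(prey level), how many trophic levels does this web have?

3

Producers (level 1): Sedge, Forbs, Grass, Wild Oat.
Sedge → Cottontail → Gopher Snake gives Gopher Snake level 3.
No species has a prey at level 3, so no species reaches level 4.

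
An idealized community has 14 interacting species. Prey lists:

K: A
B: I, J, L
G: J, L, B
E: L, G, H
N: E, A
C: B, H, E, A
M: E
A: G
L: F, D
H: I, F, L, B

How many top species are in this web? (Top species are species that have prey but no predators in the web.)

Top species (has prey, but nothing eats it): M, K, N, C.
Count: 4.

4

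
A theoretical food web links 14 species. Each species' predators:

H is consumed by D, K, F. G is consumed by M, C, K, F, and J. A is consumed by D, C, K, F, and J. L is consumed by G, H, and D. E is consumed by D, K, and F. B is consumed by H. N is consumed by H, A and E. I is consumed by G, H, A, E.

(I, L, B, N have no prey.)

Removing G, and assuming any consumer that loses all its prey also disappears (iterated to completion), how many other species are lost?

Remove G.
Round 1: M (all prey gone) → extinct.
No further losses. Total secondary extinctions: 1.

1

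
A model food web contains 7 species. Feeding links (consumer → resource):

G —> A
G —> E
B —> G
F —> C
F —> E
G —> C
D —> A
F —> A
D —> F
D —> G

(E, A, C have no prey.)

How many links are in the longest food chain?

2 links

One longest chain: E → G → B.
It has 3 species and 2 links.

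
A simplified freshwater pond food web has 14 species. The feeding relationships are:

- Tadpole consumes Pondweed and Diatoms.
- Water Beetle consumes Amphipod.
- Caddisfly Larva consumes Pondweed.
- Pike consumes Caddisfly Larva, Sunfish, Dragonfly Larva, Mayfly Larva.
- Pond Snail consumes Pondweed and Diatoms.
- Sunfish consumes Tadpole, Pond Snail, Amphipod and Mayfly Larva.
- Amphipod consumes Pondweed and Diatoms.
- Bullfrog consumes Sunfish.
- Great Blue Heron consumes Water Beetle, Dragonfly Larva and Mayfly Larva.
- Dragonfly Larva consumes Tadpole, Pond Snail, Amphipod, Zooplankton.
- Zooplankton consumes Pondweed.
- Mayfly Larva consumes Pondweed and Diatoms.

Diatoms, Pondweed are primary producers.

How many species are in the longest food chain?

4 species

One longest chain: Pondweed → Zooplankton → Dragonfly Larva → Great Blue Heron.
It has 4 species and 3 links.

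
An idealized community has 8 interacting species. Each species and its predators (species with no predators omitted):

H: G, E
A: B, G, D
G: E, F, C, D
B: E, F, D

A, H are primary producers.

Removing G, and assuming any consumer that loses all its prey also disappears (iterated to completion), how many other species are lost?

Remove G.
Round 1: C (all prey gone) → extinct.
No further losses. Total secondary extinctions: 1.

1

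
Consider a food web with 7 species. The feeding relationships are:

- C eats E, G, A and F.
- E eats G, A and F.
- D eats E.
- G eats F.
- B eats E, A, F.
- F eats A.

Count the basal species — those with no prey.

1

Basal species (no prey listed): A.
Count: 1.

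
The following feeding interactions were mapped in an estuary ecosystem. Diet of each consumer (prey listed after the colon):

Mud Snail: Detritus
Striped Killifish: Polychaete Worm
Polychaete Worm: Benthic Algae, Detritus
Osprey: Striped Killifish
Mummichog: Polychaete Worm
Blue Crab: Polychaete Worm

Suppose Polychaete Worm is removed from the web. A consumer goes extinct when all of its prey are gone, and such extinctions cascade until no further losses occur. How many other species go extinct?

4

Remove Polychaete Worm.
Round 1: Striped Killifish (all prey gone), Mummichog (all prey gone), Blue Crab (all prey gone) → extinct.
Round 2: Osprey (all prey gone) → extinct.
No further losses. Total secondary extinctions: 4.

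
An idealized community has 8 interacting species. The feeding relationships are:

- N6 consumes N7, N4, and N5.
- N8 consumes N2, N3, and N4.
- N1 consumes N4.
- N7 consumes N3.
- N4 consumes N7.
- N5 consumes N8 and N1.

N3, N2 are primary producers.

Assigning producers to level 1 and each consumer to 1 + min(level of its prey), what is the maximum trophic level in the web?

Producers (level 1): N3, N2.
Following each consumer down to its lowest-level prey: N3 → N7 → N4 → N1 (levels 1 through 4).
All prey of N1 (N4 3) are at level 3 or above, so N1 is at level 1 + 3 = 4.
Every consumer has at least one prey at level 3 or below, so none exceeds level 4.

4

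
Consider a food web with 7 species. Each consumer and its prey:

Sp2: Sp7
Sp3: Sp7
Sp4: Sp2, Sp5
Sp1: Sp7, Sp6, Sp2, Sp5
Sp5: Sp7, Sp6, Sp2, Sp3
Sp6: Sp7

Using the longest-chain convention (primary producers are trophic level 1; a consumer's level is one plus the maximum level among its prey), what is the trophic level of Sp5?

Sp7 is a producer → level 1.
Sp6 eats Sp7 → level 2.
Sp5 eats Sp6 (level 2); other prey at levels: Sp7 1, Sp2 2, Sp3 2 → level 3.

Trophic level 3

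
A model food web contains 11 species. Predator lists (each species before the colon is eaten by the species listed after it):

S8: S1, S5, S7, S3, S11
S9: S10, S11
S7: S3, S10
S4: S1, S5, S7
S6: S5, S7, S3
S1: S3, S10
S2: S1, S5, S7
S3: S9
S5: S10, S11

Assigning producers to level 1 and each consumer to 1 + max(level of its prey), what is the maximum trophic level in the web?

Producers (level 1): S2, S4, S6, S8.
S2 → S1 → S3 → S9 → S11 gives S11 level 5.
No species has a prey at level 5, so no species reaches level 6.

5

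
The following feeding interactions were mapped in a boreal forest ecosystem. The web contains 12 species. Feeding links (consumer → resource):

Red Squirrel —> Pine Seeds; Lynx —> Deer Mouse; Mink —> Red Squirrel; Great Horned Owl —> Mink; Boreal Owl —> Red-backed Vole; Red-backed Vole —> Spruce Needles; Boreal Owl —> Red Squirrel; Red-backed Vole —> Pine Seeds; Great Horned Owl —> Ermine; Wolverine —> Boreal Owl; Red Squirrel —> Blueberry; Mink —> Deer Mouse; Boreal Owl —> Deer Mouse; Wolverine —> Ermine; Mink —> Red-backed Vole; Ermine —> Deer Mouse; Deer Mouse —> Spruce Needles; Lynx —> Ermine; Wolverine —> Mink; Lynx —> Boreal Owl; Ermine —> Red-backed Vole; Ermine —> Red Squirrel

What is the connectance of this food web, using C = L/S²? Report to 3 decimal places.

The web has S = 12 species and L = 22 feeding links.
C = L / S² = 22 / 144 = 0.1528 ≈ 0.153.

C = 0.153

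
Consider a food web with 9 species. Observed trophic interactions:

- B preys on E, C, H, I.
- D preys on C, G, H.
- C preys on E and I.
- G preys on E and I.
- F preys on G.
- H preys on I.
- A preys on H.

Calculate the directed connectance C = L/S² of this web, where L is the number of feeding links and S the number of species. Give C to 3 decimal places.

C = 0.173

The web has S = 9 species and L = 14 feeding links.
C = L / S² = 14 / 81 = 0.1728 ≈ 0.173.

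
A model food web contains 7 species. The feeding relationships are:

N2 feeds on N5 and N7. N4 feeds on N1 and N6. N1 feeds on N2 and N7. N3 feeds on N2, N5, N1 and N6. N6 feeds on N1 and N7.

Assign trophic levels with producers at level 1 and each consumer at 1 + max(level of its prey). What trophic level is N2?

Trophic level 2

N7 is a producer → level 1.
N2 eats N7 (level 1); other prey at levels: N5 1 → level 2.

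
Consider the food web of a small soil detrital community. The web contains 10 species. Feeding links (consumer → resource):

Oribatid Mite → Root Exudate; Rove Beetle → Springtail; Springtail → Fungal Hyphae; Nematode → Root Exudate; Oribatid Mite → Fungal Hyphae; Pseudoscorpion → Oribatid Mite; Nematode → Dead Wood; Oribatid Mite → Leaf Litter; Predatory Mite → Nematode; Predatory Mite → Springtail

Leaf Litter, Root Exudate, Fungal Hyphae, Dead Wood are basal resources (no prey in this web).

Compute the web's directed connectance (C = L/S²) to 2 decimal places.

The web has S = 10 species and L = 10 feeding links.
C = L / S² = 10 / 100 = 0.1000 ≈ 0.10.

C = 0.10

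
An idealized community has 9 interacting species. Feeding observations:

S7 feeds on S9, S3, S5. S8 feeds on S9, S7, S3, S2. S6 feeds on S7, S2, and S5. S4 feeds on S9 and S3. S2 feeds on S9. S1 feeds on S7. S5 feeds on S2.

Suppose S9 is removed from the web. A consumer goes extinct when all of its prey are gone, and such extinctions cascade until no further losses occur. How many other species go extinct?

2

Remove S9.
Round 1: S2 (all prey gone) → extinct.
Round 2: S5 (all prey gone) → extinct.
No further losses. Total secondary extinctions: 2.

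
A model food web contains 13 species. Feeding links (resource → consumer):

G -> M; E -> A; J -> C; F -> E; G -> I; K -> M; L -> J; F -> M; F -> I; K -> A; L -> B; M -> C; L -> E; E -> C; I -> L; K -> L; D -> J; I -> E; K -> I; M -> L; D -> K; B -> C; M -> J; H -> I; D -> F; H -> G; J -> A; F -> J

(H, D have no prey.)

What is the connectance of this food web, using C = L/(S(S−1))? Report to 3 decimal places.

The web has S = 13 species and L = 28 feeding links.
C = L / (S(S−1)) = 28 / 156 = 0.1795 ≈ 0.179.

C = 0.179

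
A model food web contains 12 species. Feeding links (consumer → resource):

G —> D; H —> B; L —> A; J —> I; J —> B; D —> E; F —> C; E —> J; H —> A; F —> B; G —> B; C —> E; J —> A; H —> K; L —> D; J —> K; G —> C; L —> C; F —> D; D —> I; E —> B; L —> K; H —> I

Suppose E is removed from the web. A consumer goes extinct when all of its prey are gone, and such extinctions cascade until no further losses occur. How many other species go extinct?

1

Remove E.
Round 1: C (all prey gone) → extinct.
No further losses. Total secondary extinctions: 1.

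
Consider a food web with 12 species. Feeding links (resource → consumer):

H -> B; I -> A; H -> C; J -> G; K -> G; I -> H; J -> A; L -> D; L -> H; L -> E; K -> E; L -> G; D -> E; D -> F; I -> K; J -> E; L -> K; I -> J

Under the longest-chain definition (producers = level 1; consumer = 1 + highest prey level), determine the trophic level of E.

I is a producer → level 1.
J eats I → level 2.
E eats J (level 2); other prey at levels: L 1, D 2, K 2 → level 3.

Trophic level 3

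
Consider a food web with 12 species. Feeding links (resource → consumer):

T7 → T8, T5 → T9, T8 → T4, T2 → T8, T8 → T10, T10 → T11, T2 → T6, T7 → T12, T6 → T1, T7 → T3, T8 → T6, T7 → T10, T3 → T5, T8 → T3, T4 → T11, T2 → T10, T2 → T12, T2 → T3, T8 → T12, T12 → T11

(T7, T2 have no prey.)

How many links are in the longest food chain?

One longest chain: T7 → T8 → T3 → T5 → T9.
It has 5 species and 4 links.

4 links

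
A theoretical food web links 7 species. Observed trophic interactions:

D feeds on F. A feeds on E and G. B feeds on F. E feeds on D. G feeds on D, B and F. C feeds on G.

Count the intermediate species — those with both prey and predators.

Intermediate species (has both prey and predators): D, B, G, E.
Count: 4.

4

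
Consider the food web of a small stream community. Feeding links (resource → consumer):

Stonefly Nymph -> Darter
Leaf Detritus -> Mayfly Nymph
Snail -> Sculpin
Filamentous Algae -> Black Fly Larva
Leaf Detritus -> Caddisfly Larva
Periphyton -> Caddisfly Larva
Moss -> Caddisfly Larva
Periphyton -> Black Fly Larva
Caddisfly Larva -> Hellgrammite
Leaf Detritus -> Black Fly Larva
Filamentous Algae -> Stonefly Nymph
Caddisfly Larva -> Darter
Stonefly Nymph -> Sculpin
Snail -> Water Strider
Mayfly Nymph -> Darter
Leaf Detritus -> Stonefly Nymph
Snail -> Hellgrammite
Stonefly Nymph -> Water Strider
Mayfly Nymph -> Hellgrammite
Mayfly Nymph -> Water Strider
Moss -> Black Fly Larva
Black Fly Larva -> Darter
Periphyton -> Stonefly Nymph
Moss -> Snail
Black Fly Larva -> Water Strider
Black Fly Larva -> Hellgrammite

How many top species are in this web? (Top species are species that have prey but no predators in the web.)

Top species (has prey, but nothing eats it): Water Strider, Sculpin, Darter, Hellgrammite.
Count: 4.

4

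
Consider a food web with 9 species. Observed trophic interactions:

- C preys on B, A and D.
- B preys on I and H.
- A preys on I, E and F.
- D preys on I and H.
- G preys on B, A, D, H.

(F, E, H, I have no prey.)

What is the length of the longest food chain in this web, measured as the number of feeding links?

2 links

One longest chain: H → B → C.
It has 3 species and 2 links.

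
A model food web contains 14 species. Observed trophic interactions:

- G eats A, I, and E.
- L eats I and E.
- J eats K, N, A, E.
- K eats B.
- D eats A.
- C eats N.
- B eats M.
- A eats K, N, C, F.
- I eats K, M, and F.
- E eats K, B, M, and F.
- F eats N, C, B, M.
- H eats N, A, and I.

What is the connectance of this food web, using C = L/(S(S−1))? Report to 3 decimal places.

C = 0.170

The web has S = 14 species and L = 31 feeding links.
C = L / (S(S−1)) = 31 / 182 = 0.1703 ≈ 0.170.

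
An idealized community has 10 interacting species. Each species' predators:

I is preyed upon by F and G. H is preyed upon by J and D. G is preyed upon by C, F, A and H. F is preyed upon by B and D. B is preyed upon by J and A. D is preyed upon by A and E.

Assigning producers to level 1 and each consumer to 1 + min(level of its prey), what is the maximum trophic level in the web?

4

Producers (level 1): I.
Following each consumer down to its lowest-level prey: I → F → D → E (levels 1 through 4).
All prey of E (D 3) are at level 3 or above, so E is at level 1 + 3 = 4.
Every consumer has at least one prey at level 3 or below, so none exceeds level 4.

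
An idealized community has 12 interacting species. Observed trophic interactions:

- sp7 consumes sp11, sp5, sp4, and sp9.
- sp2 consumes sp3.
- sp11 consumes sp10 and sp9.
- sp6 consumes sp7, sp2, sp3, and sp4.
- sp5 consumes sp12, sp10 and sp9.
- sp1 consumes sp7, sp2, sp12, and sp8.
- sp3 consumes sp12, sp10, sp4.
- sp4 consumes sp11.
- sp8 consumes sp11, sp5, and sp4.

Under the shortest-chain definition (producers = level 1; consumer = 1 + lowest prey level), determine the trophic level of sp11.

Trophic level 2

sp9 is a producer → level 1.
sp11 eats sp9 → level 2.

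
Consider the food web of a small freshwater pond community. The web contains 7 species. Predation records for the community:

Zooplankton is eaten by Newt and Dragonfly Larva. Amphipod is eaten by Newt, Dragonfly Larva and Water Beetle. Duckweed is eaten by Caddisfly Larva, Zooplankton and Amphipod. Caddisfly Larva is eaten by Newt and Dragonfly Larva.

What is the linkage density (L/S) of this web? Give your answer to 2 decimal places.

L/S = 1.43

There are L = 10 links among S = 7 species.
L/S = 10/7 = 1.4286 ≈ 1.43.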